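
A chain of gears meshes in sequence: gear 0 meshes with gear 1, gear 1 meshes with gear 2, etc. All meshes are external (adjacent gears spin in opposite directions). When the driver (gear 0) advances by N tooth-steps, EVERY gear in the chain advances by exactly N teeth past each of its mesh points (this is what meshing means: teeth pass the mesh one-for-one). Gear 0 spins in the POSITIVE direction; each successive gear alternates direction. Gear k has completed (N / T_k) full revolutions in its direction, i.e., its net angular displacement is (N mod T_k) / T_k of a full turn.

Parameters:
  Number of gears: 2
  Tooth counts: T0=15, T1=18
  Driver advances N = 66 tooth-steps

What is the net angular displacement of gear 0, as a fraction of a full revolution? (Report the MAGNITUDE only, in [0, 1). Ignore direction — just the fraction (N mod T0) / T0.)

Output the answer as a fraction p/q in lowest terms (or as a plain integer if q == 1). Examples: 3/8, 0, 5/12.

Answer: 2/5

Derivation:
Chain of 2 gears, tooth counts: [15, 18]
  gear 0: T0=15, direction=positive, advance = 66 mod 15 = 6 teeth = 6/15 turn
  gear 1: T1=18, direction=negative, advance = 66 mod 18 = 12 teeth = 12/18 turn
Gear 0: 66 mod 15 = 6
Fraction = 6 / 15 = 2/5 (gcd(6,15)=3) = 2/5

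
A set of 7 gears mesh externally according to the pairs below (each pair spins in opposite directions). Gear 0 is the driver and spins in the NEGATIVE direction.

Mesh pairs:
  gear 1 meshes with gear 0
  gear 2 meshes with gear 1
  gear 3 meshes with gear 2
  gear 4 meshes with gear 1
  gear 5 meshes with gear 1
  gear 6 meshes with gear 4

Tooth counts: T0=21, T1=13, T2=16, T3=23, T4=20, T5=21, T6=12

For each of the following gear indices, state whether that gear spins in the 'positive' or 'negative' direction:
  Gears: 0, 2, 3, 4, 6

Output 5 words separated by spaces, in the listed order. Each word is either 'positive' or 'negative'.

Answer: negative negative positive negative positive

Derivation:
Gear 0 (driver): negative (depth 0)
  gear 1: meshes with gear 0 -> depth 1 -> positive (opposite of gear 0)
  gear 2: meshes with gear 1 -> depth 2 -> negative (opposite of gear 1)
  gear 3: meshes with gear 2 -> depth 3 -> positive (opposite of gear 2)
  gear 4: meshes with gear 1 -> depth 2 -> negative (opposite of gear 1)
  gear 5: meshes with gear 1 -> depth 2 -> negative (opposite of gear 1)
  gear 6: meshes with gear 4 -> depth 3 -> positive (opposite of gear 4)
Queried indices 0, 2, 3, 4, 6 -> negative, negative, positive, negative, positive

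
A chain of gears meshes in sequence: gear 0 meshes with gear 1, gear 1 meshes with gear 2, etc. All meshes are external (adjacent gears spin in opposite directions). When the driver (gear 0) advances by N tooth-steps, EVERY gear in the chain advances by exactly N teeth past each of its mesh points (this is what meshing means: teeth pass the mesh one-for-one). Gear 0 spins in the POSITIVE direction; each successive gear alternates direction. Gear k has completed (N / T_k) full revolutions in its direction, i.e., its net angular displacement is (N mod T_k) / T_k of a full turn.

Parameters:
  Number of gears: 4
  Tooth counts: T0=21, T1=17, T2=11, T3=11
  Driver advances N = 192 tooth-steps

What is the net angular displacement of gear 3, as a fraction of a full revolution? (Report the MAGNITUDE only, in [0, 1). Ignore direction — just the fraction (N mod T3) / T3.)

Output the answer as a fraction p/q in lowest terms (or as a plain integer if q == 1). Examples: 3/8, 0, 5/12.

Answer: 5/11

Derivation:
Chain of 4 gears, tooth counts: [21, 17, 11, 11]
  gear 0: T0=21, direction=positive, advance = 192 mod 21 = 3 teeth = 3/21 turn
  gear 1: T1=17, direction=negative, advance = 192 mod 17 = 5 teeth = 5/17 turn
  gear 2: T2=11, direction=positive, advance = 192 mod 11 = 5 teeth = 5/11 turn
  gear 3: T3=11, direction=negative, advance = 192 mod 11 = 5 teeth = 5/11 turn
Gear 3: 192 mod 11 = 5
Fraction = 5 / 11 = 5/11 (gcd(5,11)=1) = 5/11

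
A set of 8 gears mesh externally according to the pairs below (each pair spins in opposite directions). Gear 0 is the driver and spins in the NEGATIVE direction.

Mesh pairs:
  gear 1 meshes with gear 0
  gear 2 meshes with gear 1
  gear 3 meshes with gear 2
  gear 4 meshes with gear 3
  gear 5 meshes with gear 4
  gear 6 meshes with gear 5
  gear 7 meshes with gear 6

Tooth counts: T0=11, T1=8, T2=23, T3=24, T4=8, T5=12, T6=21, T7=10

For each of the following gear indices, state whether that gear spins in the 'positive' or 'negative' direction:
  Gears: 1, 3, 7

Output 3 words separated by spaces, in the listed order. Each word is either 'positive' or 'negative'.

Answer: positive positive positive

Derivation:
Gear 0 (driver): negative (depth 0)
  gear 1: meshes with gear 0 -> depth 1 -> positive (opposite of gear 0)
  gear 2: meshes with gear 1 -> depth 2 -> negative (opposite of gear 1)
  gear 3: meshes with gear 2 -> depth 3 -> positive (opposite of gear 2)
  gear 4: meshes with gear 3 -> depth 4 -> negative (opposite of gear 3)
  gear 5: meshes with gear 4 -> depth 5 -> positive (opposite of gear 4)
  gear 6: meshes with gear 5 -> depth 6 -> negative (opposite of gear 5)
  gear 7: meshes with gear 6 -> depth 7 -> positive (opposite of gear 6)
Queried indices 1, 3, 7 -> positive, positive, positive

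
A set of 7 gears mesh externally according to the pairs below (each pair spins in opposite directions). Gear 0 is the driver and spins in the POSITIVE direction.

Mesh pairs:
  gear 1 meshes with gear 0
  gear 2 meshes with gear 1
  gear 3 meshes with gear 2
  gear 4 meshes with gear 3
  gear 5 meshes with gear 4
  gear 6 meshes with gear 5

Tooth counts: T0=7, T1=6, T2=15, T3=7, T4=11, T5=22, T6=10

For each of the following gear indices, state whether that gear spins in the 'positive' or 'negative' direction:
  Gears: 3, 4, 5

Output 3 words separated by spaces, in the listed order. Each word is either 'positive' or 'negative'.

Answer: negative positive negative

Derivation:
Gear 0 (driver): positive (depth 0)
  gear 1: meshes with gear 0 -> depth 1 -> negative (opposite of gear 0)
  gear 2: meshes with gear 1 -> depth 2 -> positive (opposite of gear 1)
  gear 3: meshes with gear 2 -> depth 3 -> negative (opposite of gear 2)
  gear 4: meshes with gear 3 -> depth 4 -> positive (opposite of gear 3)
  gear 5: meshes with gear 4 -> depth 5 -> negative (opposite of gear 4)
  gear 6: meshes with gear 5 -> depth 6 -> positive (opposite of gear 5)
Queried indices 3, 4, 5 -> negative, positive, negative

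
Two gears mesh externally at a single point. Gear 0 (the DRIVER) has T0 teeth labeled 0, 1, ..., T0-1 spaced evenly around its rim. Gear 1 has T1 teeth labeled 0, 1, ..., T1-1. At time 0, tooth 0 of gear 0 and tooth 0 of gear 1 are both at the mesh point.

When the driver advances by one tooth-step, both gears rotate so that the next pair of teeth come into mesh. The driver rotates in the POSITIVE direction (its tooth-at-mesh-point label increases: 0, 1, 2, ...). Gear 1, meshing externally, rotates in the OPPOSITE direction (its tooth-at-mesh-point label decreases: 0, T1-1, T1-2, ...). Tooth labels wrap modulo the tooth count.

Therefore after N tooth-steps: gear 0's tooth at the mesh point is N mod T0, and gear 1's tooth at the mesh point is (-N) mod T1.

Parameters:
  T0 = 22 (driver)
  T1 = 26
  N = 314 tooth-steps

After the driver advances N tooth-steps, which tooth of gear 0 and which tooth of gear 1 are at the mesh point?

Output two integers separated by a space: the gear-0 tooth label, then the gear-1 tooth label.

Gear 0 (driver, T0=22): tooth at mesh = N mod T0
  314 = 14 * 22 + 6, so 314 mod 22 = 6
  gear 0 tooth = 6
Gear 1 (driven, T1=26): tooth at mesh = (-N) mod T1
  314 = 12 * 26 + 2, so 314 mod 26 = 2
  (-314) mod 26 = (-2) mod 26 = 26 - 2 = 24
Mesh after 314 steps: gear-0 tooth 6 meets gear-1 tooth 24

Answer: 6 24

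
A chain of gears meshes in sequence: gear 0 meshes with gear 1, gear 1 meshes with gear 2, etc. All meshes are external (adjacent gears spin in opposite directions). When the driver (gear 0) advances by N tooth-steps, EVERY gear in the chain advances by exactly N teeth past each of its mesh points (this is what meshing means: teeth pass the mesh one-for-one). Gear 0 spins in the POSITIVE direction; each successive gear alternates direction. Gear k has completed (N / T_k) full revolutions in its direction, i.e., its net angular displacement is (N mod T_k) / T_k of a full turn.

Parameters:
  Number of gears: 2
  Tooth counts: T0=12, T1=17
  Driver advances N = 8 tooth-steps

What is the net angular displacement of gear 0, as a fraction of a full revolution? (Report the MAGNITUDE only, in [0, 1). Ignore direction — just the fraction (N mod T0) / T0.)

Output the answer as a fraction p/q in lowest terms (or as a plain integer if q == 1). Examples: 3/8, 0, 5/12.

Answer: 2/3

Derivation:
Chain of 2 gears, tooth counts: [12, 17]
  gear 0: T0=12, direction=positive, advance = 8 mod 12 = 8 teeth = 8/12 turn
  gear 1: T1=17, direction=negative, advance = 8 mod 17 = 8 teeth = 8/17 turn
Gear 0: 8 mod 12 = 8
Fraction = 8 / 12 = 2/3 (gcd(8,12)=4) = 2/3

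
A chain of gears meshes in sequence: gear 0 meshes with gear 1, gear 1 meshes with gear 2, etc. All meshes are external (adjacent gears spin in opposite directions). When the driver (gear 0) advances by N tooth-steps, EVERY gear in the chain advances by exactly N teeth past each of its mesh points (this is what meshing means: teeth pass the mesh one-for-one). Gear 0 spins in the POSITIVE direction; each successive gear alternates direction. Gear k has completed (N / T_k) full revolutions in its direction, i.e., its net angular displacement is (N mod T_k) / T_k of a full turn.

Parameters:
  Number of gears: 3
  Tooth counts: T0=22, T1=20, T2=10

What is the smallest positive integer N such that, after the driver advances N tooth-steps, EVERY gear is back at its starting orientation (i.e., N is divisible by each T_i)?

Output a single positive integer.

Gear k returns to start when N is a multiple of T_k.
All gears at start simultaneously when N is a common multiple of [22, 20, 10]; the smallest such N is lcm(22, 20, 10).
Start: lcm = T0 = 22
Fold in T1=20: gcd(22, 20) = 2; lcm(22, 20) = 22 * 20 / 2 = 440 / 2 = 220
Fold in T2=10: gcd(220, 10) = 10; lcm(220, 10) = 220 * 10 / 10 = 2200 / 10 = 220
Full cycle length = 220

Answer: 220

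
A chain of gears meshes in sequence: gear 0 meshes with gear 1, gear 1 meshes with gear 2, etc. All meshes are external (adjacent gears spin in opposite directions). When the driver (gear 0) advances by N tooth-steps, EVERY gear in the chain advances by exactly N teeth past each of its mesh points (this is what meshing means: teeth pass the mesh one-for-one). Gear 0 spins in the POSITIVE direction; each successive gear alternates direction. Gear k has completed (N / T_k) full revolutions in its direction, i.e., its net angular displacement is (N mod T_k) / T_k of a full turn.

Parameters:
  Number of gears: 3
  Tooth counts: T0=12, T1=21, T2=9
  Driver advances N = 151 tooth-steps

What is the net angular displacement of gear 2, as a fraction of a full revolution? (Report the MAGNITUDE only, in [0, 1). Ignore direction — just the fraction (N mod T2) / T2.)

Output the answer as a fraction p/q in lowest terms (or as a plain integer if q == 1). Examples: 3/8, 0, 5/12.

Answer: 7/9

Derivation:
Chain of 3 gears, tooth counts: [12, 21, 9]
  gear 0: T0=12, direction=positive, advance = 151 mod 12 = 7 teeth = 7/12 turn
  gear 1: T1=21, direction=negative, advance = 151 mod 21 = 4 teeth = 4/21 turn
  gear 2: T2=9, direction=positive, advance = 151 mod 9 = 7 teeth = 7/9 turn
Gear 2: 151 mod 9 = 7
Fraction = 7 / 9 = 7/9 (gcd(7,9)=1) = 7/9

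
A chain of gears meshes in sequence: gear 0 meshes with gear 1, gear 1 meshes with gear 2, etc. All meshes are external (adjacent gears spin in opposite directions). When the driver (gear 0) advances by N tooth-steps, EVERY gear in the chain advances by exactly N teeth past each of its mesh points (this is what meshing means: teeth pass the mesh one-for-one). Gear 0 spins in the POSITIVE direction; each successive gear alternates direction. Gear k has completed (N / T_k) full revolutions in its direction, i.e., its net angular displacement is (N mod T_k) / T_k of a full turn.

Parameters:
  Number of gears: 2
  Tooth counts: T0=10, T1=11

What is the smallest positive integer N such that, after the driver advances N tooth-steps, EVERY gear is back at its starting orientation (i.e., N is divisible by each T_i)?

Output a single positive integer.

Answer: 110

Derivation:
Gear k returns to start when N is a multiple of T_k.
All gears at start simultaneously when N is a common multiple of [10, 11]; the smallest such N is lcm(10, 11).
Start: lcm = T0 = 10
Fold in T1=11: gcd(10, 11) = 1; lcm(10, 11) = 10 * 11 / 1 = 110 / 1 = 110
Full cycle length = 110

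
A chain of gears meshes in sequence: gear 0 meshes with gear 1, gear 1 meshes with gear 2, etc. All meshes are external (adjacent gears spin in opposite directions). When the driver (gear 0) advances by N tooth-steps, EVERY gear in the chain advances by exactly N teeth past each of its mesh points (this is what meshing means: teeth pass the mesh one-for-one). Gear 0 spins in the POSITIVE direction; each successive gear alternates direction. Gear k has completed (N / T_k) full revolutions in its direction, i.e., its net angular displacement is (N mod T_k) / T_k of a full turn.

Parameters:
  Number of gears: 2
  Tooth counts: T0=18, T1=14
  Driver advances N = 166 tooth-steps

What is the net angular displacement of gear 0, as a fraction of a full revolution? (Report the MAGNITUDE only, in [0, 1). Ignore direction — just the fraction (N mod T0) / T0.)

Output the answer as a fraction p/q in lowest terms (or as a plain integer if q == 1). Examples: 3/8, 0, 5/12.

Chain of 2 gears, tooth counts: [18, 14]
  gear 0: T0=18, direction=positive, advance = 166 mod 18 = 4 teeth = 4/18 turn
  gear 1: T1=14, direction=negative, advance = 166 mod 14 = 12 teeth = 12/14 turn
Gear 0: 166 mod 18 = 4
Fraction = 4 / 18 = 2/9 (gcd(4,18)=2) = 2/9

Answer: 2/9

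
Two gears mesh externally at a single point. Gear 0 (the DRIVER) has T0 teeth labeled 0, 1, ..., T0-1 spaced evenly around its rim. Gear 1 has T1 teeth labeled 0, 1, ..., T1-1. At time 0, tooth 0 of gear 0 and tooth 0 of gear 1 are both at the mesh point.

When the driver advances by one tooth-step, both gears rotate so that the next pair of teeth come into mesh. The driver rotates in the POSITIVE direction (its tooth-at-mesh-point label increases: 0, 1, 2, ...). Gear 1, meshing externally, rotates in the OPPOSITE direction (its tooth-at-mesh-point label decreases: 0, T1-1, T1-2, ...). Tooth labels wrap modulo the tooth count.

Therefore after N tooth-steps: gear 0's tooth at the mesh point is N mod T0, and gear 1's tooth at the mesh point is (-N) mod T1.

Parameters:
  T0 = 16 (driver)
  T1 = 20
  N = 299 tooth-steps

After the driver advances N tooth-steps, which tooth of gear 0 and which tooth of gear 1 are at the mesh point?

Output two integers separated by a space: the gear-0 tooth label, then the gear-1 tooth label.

Answer: 11 1

Derivation:
Gear 0 (driver, T0=16): tooth at mesh = N mod T0
  299 = 18 * 16 + 11, so 299 mod 16 = 11
  gear 0 tooth = 11
Gear 1 (driven, T1=20): tooth at mesh = (-N) mod T1
  299 = 14 * 20 + 19, so 299 mod 20 = 19
  (-299) mod 20 = (-19) mod 20 = 20 - 19 = 1
Mesh after 299 steps: gear-0 tooth 11 meets gear-1 tooth 1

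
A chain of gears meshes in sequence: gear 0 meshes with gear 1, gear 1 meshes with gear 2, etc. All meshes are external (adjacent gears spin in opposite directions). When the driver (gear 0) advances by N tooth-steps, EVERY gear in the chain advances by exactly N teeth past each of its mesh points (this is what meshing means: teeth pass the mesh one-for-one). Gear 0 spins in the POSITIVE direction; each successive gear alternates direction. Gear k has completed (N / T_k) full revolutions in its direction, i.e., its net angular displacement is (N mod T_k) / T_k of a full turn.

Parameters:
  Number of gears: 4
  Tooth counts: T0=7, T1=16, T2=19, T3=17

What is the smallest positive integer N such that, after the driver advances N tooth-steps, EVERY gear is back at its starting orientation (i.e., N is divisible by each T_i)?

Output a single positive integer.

Gear k returns to start when N is a multiple of T_k.
All gears at start simultaneously when N is a common multiple of [7, 16, 19, 17]; the smallest such N is lcm(7, 16, 19, 17).
Start: lcm = T0 = 7
Fold in T1=16: gcd(7, 16) = 1; lcm(7, 16) = 7 * 16 / 1 = 112 / 1 = 112
Fold in T2=19: gcd(112, 19) = 1; lcm(112, 19) = 112 * 19 / 1 = 2128 / 1 = 2128
Fold in T3=17: gcd(2128, 17) = 1; lcm(2128, 17) = 2128 * 17 / 1 = 36176 / 1 = 36176
Full cycle length = 36176

Answer: 36176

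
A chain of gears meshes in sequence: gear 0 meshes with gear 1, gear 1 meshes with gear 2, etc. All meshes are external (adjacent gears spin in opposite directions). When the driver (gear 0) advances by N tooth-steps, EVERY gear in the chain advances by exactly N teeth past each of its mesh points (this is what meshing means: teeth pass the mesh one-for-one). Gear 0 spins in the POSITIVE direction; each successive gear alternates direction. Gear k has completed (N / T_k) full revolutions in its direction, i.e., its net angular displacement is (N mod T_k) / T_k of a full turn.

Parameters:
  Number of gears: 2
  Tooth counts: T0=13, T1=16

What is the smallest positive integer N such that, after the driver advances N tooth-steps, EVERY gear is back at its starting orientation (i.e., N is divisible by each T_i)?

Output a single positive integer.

Answer: 208

Derivation:
Gear k returns to start when N is a multiple of T_k.
All gears at start simultaneously when N is a common multiple of [13, 16]; the smallest such N is lcm(13, 16).
Start: lcm = T0 = 13
Fold in T1=16: gcd(13, 16) = 1; lcm(13, 16) = 13 * 16 / 1 = 208 / 1 = 208
Full cycle length = 208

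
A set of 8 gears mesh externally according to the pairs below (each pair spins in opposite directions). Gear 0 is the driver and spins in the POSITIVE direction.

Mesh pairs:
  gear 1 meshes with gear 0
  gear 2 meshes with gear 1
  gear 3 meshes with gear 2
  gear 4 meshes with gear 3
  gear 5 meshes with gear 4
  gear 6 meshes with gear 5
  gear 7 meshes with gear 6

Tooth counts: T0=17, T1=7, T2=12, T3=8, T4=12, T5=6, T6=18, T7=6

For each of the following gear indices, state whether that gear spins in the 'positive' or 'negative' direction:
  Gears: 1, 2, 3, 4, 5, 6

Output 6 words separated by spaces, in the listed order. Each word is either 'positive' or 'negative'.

Answer: negative positive negative positive negative positive

Derivation:
Gear 0 (driver): positive (depth 0)
  gear 1: meshes with gear 0 -> depth 1 -> negative (opposite of gear 0)
  gear 2: meshes with gear 1 -> depth 2 -> positive (opposite of gear 1)
  gear 3: meshes with gear 2 -> depth 3 -> negative (opposite of gear 2)
  gear 4: meshes with gear 3 -> depth 4 -> positive (opposite of gear 3)
  gear 5: meshes with gear 4 -> depth 5 -> negative (opposite of gear 4)
  gear 6: meshes with gear 5 -> depth 6 -> positive (opposite of gear 5)
  gear 7: meshes with gear 6 -> depth 7 -> negative (opposite of gear 6)
Queried indices 1, 2, 3, 4, 5, 6 -> negative, positive, negative, positive, negative, positive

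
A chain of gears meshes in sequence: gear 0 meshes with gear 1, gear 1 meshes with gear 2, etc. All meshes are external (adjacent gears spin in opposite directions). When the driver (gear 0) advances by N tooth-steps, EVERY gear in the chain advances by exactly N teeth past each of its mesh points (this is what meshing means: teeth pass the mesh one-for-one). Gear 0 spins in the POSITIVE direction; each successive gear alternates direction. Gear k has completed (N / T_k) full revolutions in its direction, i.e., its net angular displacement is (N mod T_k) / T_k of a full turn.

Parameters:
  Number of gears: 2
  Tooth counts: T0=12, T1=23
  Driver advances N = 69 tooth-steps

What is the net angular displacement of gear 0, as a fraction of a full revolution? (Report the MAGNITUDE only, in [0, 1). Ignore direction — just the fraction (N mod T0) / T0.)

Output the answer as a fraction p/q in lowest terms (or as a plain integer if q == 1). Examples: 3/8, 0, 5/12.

Answer: 3/4

Derivation:
Chain of 2 gears, tooth counts: [12, 23]
  gear 0: T0=12, direction=positive, advance = 69 mod 12 = 9 teeth = 9/12 turn
  gear 1: T1=23, direction=negative, advance = 69 mod 23 = 0 teeth = 0/23 turn
Gear 0: 69 mod 12 = 9
Fraction = 9 / 12 = 3/4 (gcd(9,12)=3) = 3/4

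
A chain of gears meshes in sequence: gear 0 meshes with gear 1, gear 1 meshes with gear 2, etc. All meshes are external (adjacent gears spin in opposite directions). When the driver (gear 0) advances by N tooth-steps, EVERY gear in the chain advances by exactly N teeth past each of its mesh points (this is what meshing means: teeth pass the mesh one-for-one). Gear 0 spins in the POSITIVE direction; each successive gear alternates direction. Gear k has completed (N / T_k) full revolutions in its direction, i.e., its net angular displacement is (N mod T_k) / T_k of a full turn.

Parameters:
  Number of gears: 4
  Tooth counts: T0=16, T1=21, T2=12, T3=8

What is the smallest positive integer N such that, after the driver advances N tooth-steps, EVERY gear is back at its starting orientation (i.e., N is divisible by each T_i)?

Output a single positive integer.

Gear k returns to start when N is a multiple of T_k.
All gears at start simultaneously when N is a common multiple of [16, 21, 12, 8]; the smallest such N is lcm(16, 21, 12, 8).
Start: lcm = T0 = 16
Fold in T1=21: gcd(16, 21) = 1; lcm(16, 21) = 16 * 21 / 1 = 336 / 1 = 336
Fold in T2=12: gcd(336, 12) = 12; lcm(336, 12) = 336 * 12 / 12 = 4032 / 12 = 336
Fold in T3=8: gcd(336, 8) = 8; lcm(336, 8) = 336 * 8 / 8 = 2688 / 8 = 336
Full cycle length = 336

Answer: 336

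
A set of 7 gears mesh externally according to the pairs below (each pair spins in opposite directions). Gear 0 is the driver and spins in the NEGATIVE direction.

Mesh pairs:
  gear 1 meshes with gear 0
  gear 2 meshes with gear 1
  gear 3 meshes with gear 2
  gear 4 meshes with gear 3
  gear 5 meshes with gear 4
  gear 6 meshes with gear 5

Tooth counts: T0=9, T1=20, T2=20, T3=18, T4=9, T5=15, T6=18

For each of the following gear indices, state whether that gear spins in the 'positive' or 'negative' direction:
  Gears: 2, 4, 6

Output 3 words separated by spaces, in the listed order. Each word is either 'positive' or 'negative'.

Gear 0 (driver): negative (depth 0)
  gear 1: meshes with gear 0 -> depth 1 -> positive (opposite of gear 0)
  gear 2: meshes with gear 1 -> depth 2 -> negative (opposite of gear 1)
  gear 3: meshes with gear 2 -> depth 3 -> positive (opposite of gear 2)
  gear 4: meshes with gear 3 -> depth 4 -> negative (opposite of gear 3)
  gear 5: meshes with gear 4 -> depth 5 -> positive (opposite of gear 4)
  gear 6: meshes with gear 5 -> depth 6 -> negative (opposite of gear 5)
Queried indices 2, 4, 6 -> negative, negative, negative

Answer: negative negative negative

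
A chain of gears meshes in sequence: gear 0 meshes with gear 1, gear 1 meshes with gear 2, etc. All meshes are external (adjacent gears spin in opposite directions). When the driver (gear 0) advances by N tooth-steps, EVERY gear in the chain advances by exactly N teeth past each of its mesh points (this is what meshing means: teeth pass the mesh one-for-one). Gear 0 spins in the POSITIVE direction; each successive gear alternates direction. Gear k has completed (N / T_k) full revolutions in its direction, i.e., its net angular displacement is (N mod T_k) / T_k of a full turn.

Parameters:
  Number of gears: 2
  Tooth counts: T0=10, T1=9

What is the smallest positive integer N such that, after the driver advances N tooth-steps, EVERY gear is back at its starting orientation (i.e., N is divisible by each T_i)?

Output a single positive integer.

Answer: 90

Derivation:
Gear k returns to start when N is a multiple of T_k.
All gears at start simultaneously when N is a common multiple of [10, 9]; the smallest such N is lcm(10, 9).
Start: lcm = T0 = 10
Fold in T1=9: gcd(10, 9) = 1; lcm(10, 9) = 10 * 9 / 1 = 90 / 1 = 90
Full cycle length = 90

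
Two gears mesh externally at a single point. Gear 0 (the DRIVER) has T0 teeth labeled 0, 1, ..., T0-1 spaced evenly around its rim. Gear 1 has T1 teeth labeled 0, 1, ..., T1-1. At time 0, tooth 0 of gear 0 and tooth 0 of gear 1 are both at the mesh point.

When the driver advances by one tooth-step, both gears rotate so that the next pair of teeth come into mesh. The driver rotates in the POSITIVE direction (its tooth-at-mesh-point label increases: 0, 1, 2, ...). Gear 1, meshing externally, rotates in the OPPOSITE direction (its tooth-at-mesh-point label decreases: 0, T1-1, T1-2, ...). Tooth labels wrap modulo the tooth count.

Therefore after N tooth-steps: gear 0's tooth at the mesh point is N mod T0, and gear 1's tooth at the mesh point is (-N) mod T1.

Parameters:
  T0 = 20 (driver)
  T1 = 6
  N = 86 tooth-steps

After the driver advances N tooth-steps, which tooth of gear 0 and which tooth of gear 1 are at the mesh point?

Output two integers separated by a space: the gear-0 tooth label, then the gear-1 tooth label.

Gear 0 (driver, T0=20): tooth at mesh = N mod T0
  86 = 4 * 20 + 6, so 86 mod 20 = 6
  gear 0 tooth = 6
Gear 1 (driven, T1=6): tooth at mesh = (-N) mod T1
  86 = 14 * 6 + 2, so 86 mod 6 = 2
  (-86) mod 6 = (-2) mod 6 = 6 - 2 = 4
Mesh after 86 steps: gear-0 tooth 6 meets gear-1 tooth 4

Answer: 6 4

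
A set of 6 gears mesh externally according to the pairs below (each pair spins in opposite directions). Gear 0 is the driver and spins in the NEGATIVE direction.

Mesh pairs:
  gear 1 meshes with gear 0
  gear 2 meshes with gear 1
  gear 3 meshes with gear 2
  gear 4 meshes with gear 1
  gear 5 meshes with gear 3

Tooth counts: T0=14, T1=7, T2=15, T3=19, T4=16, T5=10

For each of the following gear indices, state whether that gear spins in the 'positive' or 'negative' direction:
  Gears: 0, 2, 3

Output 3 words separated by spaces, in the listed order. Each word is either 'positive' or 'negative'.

Gear 0 (driver): negative (depth 0)
  gear 1: meshes with gear 0 -> depth 1 -> positive (opposite of gear 0)
  gear 2: meshes with gear 1 -> depth 2 -> negative (opposite of gear 1)
  gear 3: meshes with gear 2 -> depth 3 -> positive (opposite of gear 2)
  gear 4: meshes with gear 1 -> depth 2 -> negative (opposite of gear 1)
  gear 5: meshes with gear 3 -> depth 4 -> negative (opposite of gear 3)
Queried indices 0, 2, 3 -> negative, negative, positive

Answer: negative negative positive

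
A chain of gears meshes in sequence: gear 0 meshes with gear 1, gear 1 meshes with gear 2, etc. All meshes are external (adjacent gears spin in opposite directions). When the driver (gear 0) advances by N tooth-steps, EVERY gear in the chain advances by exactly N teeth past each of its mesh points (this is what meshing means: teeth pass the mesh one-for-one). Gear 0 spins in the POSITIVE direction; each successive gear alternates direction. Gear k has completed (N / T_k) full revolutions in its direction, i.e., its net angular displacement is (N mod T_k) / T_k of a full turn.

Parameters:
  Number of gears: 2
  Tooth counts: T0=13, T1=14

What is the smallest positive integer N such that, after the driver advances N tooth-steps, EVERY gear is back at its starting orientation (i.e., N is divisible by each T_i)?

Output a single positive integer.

Gear k returns to start when N is a multiple of T_k.
All gears at start simultaneously when N is a common multiple of [13, 14]; the smallest such N is lcm(13, 14).
Start: lcm = T0 = 13
Fold in T1=14: gcd(13, 14) = 1; lcm(13, 14) = 13 * 14 / 1 = 182 / 1 = 182
Full cycle length = 182

Answer: 182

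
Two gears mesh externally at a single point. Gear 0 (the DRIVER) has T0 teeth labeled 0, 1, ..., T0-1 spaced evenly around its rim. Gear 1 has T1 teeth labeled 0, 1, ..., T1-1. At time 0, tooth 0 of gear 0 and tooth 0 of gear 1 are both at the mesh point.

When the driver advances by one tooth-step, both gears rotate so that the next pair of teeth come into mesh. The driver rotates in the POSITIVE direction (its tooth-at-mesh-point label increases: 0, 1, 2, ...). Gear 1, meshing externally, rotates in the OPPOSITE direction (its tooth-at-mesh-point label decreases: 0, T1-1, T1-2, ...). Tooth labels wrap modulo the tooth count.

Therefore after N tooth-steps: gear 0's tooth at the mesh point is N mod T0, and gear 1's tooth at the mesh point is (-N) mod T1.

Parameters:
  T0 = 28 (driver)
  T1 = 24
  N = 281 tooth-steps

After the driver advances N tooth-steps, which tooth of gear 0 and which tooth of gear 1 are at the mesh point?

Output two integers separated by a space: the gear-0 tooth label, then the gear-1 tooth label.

Answer: 1 7

Derivation:
Gear 0 (driver, T0=28): tooth at mesh = N mod T0
  281 = 10 * 28 + 1, so 281 mod 28 = 1
  gear 0 tooth = 1
Gear 1 (driven, T1=24): tooth at mesh = (-N) mod T1
  281 = 11 * 24 + 17, so 281 mod 24 = 17
  (-281) mod 24 = (-17) mod 24 = 24 - 17 = 7
Mesh after 281 steps: gear-0 tooth 1 meets gear-1 tooth 7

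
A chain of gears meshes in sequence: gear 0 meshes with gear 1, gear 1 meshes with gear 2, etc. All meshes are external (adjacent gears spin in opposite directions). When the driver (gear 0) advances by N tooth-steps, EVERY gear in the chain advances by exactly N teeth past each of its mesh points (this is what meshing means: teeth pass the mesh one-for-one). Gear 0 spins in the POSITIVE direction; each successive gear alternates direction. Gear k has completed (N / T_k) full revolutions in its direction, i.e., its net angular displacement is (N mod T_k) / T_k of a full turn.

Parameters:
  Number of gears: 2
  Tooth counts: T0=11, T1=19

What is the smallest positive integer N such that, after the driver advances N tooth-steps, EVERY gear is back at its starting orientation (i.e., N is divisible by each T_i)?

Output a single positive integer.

Gear k returns to start when N is a multiple of T_k.
All gears at start simultaneously when N is a common multiple of [11, 19]; the smallest such N is lcm(11, 19).
Start: lcm = T0 = 11
Fold in T1=19: gcd(11, 19) = 1; lcm(11, 19) = 11 * 19 / 1 = 209 / 1 = 209
Full cycle length = 209

Answer: 209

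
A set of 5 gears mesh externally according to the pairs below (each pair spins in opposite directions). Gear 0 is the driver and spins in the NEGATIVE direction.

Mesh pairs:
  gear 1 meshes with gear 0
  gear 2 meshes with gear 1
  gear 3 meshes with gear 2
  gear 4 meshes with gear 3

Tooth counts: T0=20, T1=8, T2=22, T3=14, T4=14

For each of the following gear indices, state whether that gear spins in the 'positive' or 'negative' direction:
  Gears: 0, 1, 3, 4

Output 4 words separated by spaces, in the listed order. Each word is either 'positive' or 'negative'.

Answer: negative positive positive negative

Derivation:
Gear 0 (driver): negative (depth 0)
  gear 1: meshes with gear 0 -> depth 1 -> positive (opposite of gear 0)
  gear 2: meshes with gear 1 -> depth 2 -> negative (opposite of gear 1)
  gear 3: meshes with gear 2 -> depth 3 -> positive (opposite of gear 2)
  gear 4: meshes with gear 3 -> depth 4 -> negative (opposite of gear 3)
Queried indices 0, 1, 3, 4 -> negative, positive, positive, negative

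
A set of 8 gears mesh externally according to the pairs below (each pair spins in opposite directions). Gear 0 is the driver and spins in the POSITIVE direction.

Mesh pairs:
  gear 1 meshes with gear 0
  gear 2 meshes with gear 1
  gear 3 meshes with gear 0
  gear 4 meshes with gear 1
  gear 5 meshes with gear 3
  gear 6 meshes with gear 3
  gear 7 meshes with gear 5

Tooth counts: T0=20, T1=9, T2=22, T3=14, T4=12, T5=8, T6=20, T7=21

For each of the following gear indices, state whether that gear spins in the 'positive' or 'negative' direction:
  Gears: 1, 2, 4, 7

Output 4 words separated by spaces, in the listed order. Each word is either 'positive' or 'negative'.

Answer: negative positive positive negative

Derivation:
Gear 0 (driver): positive (depth 0)
  gear 1: meshes with gear 0 -> depth 1 -> negative (opposite of gear 0)
  gear 2: meshes with gear 1 -> depth 2 -> positive (opposite of gear 1)
  gear 3: meshes with gear 0 -> depth 1 -> negative (opposite of gear 0)
  gear 4: meshes with gear 1 -> depth 2 -> positive (opposite of gear 1)
  gear 5: meshes with gear 3 -> depth 2 -> positive (opposite of gear 3)
  gear 6: meshes with gear 3 -> depth 2 -> positive (opposite of gear 3)
  gear 7: meshes with gear 5 -> depth 3 -> negative (opposite of gear 5)
Queried indices 1, 2, 4, 7 -> negative, positive, positive, negative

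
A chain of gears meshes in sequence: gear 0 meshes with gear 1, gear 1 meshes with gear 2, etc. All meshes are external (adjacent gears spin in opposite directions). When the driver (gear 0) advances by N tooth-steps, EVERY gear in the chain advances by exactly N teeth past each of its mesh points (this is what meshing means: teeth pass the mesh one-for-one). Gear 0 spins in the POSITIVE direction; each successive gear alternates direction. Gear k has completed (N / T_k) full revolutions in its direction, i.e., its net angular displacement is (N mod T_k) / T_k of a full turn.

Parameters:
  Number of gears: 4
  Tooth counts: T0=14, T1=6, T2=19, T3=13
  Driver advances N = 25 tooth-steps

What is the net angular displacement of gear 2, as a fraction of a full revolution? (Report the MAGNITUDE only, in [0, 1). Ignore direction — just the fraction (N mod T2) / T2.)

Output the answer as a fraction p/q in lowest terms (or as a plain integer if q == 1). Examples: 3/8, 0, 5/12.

Chain of 4 gears, tooth counts: [14, 6, 19, 13]
  gear 0: T0=14, direction=positive, advance = 25 mod 14 = 11 teeth = 11/14 turn
  gear 1: T1=6, direction=negative, advance = 25 mod 6 = 1 teeth = 1/6 turn
  gear 2: T2=19, direction=positive, advance = 25 mod 19 = 6 teeth = 6/19 turn
  gear 3: T3=13, direction=negative, advance = 25 mod 13 = 12 teeth = 12/13 turn
Gear 2: 25 mod 19 = 6
Fraction = 6 / 19 = 6/19 (gcd(6,19)=1) = 6/19

Answer: 6/19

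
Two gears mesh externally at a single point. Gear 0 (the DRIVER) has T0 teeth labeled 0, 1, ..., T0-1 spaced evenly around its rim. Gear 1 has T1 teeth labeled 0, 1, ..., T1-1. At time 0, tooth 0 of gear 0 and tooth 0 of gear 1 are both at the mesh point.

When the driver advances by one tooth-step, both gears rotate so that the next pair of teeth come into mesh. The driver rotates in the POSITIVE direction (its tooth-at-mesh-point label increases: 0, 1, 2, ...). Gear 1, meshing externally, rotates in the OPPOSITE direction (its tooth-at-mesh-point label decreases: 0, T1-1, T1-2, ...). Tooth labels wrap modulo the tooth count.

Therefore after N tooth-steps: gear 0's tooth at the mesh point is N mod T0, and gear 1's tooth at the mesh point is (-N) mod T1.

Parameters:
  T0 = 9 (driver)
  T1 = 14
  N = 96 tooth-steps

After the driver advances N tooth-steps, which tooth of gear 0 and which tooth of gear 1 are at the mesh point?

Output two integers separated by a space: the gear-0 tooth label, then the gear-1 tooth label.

Gear 0 (driver, T0=9): tooth at mesh = N mod T0
  96 = 10 * 9 + 6, so 96 mod 9 = 6
  gear 0 tooth = 6
Gear 1 (driven, T1=14): tooth at mesh = (-N) mod T1
  96 = 6 * 14 + 12, so 96 mod 14 = 12
  (-96) mod 14 = (-12) mod 14 = 14 - 12 = 2
Mesh after 96 steps: gear-0 tooth 6 meets gear-1 tooth 2

Answer: 6 2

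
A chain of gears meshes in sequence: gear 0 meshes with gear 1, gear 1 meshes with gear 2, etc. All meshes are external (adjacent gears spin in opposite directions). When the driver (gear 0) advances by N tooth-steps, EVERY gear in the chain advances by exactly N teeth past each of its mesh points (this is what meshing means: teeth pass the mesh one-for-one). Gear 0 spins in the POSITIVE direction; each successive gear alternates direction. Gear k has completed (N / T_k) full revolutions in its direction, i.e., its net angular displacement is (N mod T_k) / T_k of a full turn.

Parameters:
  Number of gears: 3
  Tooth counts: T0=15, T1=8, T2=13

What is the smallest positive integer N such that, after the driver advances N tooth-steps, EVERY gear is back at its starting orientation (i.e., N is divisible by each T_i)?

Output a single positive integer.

Answer: 1560

Derivation:
Gear k returns to start when N is a multiple of T_k.
All gears at start simultaneously when N is a common multiple of [15, 8, 13]; the smallest such N is lcm(15, 8, 13).
Start: lcm = T0 = 15
Fold in T1=8: gcd(15, 8) = 1; lcm(15, 8) = 15 * 8 / 1 = 120 / 1 = 120
Fold in T2=13: gcd(120, 13) = 1; lcm(120, 13) = 120 * 13 / 1 = 1560 / 1 = 1560
Full cycle length = 1560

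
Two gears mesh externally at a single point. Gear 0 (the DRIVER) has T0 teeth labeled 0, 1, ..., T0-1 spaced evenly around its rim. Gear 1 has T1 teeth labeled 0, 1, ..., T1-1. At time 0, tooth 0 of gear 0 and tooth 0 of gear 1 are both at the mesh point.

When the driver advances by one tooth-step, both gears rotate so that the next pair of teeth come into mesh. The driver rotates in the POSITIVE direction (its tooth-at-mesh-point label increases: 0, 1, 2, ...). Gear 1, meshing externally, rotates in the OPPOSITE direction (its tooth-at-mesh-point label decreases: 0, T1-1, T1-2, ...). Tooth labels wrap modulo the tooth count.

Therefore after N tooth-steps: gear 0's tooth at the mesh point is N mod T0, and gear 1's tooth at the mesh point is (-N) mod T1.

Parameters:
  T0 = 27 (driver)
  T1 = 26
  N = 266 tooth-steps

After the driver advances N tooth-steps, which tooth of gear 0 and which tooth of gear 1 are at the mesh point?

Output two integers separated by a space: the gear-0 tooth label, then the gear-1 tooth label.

Answer: 23 20

Derivation:
Gear 0 (driver, T0=27): tooth at mesh = N mod T0
  266 = 9 * 27 + 23, so 266 mod 27 = 23
  gear 0 tooth = 23
Gear 1 (driven, T1=26): tooth at mesh = (-N) mod T1
  266 = 10 * 26 + 6, so 266 mod 26 = 6
  (-266) mod 26 = (-6) mod 26 = 26 - 6 = 20
Mesh after 266 steps: gear-0 tooth 23 meets gear-1 tooth 20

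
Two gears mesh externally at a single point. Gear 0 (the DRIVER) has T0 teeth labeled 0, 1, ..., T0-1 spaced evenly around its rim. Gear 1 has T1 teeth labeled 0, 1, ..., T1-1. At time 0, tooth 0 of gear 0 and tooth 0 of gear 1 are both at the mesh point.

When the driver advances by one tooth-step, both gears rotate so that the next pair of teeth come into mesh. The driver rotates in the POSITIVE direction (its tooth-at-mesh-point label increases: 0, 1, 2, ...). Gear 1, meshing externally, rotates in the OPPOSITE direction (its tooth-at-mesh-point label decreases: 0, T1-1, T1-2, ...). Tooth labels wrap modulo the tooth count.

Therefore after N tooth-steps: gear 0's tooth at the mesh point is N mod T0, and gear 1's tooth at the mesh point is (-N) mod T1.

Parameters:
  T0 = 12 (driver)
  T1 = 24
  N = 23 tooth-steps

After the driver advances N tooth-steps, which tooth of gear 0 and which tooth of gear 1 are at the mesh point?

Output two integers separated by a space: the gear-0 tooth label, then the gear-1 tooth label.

Answer: 11 1

Derivation:
Gear 0 (driver, T0=12): tooth at mesh = N mod T0
  23 = 1 * 12 + 11, so 23 mod 12 = 11
  gear 0 tooth = 11
Gear 1 (driven, T1=24): tooth at mesh = (-N) mod T1
  23 = 0 * 24 + 23, so 23 mod 24 = 23
  (-23) mod 24 = (-23) mod 24 = 24 - 23 = 1
Mesh after 23 steps: gear-0 tooth 11 meets gear-1 tooth 1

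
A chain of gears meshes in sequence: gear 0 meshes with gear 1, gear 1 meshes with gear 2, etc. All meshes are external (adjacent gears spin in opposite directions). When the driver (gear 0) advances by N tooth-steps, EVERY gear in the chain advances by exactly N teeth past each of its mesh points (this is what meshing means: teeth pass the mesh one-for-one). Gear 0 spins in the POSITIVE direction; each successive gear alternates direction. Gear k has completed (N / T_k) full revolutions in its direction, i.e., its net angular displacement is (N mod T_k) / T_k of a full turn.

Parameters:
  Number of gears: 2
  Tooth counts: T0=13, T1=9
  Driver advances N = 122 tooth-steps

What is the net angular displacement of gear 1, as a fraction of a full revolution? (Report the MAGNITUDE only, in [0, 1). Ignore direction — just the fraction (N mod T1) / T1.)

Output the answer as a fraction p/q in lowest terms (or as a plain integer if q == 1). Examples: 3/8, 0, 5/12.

Answer: 5/9

Derivation:
Chain of 2 gears, tooth counts: [13, 9]
  gear 0: T0=13, direction=positive, advance = 122 mod 13 = 5 teeth = 5/13 turn
  gear 1: T1=9, direction=negative, advance = 122 mod 9 = 5 teeth = 5/9 turn
Gear 1: 122 mod 9 = 5
Fraction = 5 / 9 = 5/9 (gcd(5,9)=1) = 5/9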